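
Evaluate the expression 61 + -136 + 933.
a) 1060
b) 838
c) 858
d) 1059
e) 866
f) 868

First: 61 + -136 = -75
Then: -75 + 933 = 858
c) 858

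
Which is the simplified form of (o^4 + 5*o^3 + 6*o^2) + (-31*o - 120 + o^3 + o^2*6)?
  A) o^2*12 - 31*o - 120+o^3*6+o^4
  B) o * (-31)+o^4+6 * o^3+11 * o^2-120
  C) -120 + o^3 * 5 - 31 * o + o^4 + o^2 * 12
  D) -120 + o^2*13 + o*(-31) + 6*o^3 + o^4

Adding the polynomials and combining like terms:
(o^4 + 5*o^3 + 6*o^2) + (-31*o - 120 + o^3 + o^2*6)
= o^2*12 - 31*o - 120+o^3*6+o^4
A) o^2*12 - 31*o - 120+o^3*6+o^4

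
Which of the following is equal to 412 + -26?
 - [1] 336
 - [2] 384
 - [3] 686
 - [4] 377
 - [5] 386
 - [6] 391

412 + -26 = 386
5) 386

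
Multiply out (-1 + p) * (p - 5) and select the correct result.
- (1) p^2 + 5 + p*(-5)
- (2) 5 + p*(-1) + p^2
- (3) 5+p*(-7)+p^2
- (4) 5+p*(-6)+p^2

Expanding (-1 + p) * (p - 5):
= 5+p*(-6)+p^2
4) 5+p*(-6)+p^2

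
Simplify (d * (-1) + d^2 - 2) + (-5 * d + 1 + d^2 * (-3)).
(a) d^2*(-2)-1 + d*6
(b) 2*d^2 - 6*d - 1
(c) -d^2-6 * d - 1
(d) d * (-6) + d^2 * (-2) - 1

Adding the polynomials and combining like terms:
(d*(-1) + d^2 - 2) + (-5*d + 1 + d^2*(-3))
= d * (-6) + d^2 * (-2) - 1
d) d * (-6) + d^2 * (-2) - 1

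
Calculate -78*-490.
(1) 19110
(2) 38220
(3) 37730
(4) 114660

-78 * -490 = 38220
2) 38220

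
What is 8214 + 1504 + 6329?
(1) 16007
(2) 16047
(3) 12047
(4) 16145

First: 8214 + 1504 = 9718
Then: 9718 + 6329 = 16047
2) 16047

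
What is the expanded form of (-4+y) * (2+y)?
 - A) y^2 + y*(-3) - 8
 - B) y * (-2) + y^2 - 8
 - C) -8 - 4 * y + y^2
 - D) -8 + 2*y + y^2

Expanding (-4+y) * (2+y):
= y * (-2) + y^2 - 8
B) y * (-2) + y^2 - 8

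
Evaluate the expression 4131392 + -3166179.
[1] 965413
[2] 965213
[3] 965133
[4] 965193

4131392 + -3166179 = 965213
2) 965213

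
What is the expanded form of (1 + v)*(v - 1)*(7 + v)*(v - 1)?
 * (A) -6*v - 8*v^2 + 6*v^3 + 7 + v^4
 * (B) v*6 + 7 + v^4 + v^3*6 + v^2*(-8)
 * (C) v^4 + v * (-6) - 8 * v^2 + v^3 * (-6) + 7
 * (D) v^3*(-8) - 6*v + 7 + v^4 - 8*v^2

Expanding (1 + v)*(v - 1)*(7 + v)*(v - 1):
= -6*v - 8*v^2 + 6*v^3 + 7 + v^4
A) -6*v - 8*v^2 + 6*v^3 + 7 + v^4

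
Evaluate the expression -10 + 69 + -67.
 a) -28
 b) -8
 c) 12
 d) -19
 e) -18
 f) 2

First: -10 + 69 = 59
Then: 59 + -67 = -8
b) -8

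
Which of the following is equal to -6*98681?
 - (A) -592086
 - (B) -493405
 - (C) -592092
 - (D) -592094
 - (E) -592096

-6 * 98681 = -592086
A) -592086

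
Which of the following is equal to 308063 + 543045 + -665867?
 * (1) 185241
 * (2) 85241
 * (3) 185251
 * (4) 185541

First: 308063 + 543045 = 851108
Then: 851108 + -665867 = 185241
1) 185241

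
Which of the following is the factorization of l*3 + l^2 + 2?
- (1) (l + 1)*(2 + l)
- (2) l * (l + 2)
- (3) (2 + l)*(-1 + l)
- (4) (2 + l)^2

We need to factor l*3 + l^2 + 2.
The factored form is (l + 1)*(2 + l).
1) (l + 1)*(2 + l)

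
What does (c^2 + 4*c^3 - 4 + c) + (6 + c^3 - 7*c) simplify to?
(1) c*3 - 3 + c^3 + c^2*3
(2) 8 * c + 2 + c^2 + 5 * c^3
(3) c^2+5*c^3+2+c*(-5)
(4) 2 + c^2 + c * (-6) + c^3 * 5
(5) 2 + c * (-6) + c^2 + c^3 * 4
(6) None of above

Adding the polynomials and combining like terms:
(c^2 + 4*c^3 - 4 + c) + (6 + c^3 - 7*c)
= 2 + c^2 + c * (-6) + c^3 * 5
4) 2 + c^2 + c * (-6) + c^3 * 5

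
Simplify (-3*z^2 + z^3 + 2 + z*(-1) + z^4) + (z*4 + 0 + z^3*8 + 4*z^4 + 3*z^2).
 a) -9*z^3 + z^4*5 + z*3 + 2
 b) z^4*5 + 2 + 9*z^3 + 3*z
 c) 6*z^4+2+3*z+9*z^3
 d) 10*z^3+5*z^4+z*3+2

Adding the polynomials and combining like terms:
(-3*z^2 + z^3 + 2 + z*(-1) + z^4) + (z*4 + 0 + z^3*8 + 4*z^4 + 3*z^2)
= z^4*5 + 2 + 9*z^3 + 3*z
b) z^4*5 + 2 + 9*z^3 + 3*z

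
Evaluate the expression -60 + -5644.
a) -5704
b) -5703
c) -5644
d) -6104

-60 + -5644 = -5704
a) -5704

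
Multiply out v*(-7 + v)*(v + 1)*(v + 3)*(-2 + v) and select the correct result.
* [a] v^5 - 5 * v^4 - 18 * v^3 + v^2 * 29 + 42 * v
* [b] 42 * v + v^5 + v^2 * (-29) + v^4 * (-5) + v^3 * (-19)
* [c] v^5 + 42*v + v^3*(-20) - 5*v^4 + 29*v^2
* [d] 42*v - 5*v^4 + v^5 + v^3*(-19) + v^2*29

Expanding v*(-7 + v)*(v + 1)*(v + 3)*(-2 + v):
= 42*v - 5*v^4 + v^5 + v^3*(-19) + v^2*29
d) 42*v - 5*v^4 + v^5 + v^3*(-19) + v^2*29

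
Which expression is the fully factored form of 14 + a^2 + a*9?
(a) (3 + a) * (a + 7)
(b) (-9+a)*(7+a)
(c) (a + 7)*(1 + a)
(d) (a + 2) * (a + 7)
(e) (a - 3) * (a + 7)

We need to factor 14 + a^2 + a*9.
The factored form is (a + 2) * (a + 7).
d) (a + 2) * (a + 7)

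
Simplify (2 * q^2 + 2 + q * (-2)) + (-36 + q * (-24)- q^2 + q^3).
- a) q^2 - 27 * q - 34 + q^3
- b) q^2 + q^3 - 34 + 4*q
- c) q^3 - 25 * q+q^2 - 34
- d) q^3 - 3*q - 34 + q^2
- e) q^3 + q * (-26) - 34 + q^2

Adding the polynomials and combining like terms:
(2*q^2 + 2 + q*(-2)) + (-36 + q*(-24) - q^2 + q^3)
= q^3 + q * (-26) - 34 + q^2
e) q^3 + q * (-26) - 34 + q^2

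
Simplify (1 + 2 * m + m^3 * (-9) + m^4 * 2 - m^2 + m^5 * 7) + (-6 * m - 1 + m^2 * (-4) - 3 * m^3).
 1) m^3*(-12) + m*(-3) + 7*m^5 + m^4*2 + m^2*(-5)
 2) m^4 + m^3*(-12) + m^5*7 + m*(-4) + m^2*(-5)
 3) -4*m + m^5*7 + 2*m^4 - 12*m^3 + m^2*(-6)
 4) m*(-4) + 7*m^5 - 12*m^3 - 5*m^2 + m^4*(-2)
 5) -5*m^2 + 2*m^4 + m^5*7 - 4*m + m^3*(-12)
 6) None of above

Adding the polynomials and combining like terms:
(1 + 2*m + m^3*(-9) + m^4*2 - m^2 + m^5*7) + (-6*m - 1 + m^2*(-4) - 3*m^3)
= -5*m^2 + 2*m^4 + m^5*7 - 4*m + m^3*(-12)
5) -5*m^2 + 2*m^4 + m^5*7 - 4*m + m^3*(-12)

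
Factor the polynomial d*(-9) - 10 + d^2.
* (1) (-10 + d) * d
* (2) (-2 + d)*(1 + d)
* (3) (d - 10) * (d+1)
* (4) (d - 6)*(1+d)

We need to factor d*(-9) - 10 + d^2.
The factored form is (d - 10) * (d+1).
3) (d - 10) * (d+1)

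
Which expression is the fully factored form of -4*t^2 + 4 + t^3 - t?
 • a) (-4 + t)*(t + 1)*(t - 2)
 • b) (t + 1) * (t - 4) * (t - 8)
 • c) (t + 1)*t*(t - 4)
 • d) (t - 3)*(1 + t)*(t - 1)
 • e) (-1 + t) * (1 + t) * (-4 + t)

We need to factor -4*t^2 + 4 + t^3 - t.
The factored form is (-1 + t) * (1 + t) * (-4 + t).
e) (-1 + t) * (1 + t) * (-4 + t)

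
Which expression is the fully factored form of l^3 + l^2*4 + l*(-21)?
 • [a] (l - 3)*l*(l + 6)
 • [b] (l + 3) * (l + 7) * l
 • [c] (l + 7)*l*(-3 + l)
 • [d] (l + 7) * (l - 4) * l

We need to factor l^3 + l^2*4 + l*(-21).
The factored form is (l + 7)*l*(-3 + l).
c) (l + 7)*l*(-3 + l)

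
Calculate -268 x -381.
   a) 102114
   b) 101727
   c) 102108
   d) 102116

-268 * -381 = 102108
c) 102108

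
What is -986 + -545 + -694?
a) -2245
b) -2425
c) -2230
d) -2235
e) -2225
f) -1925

First: -986 + -545 = -1531
Then: -1531 + -694 = -2225
e) -2225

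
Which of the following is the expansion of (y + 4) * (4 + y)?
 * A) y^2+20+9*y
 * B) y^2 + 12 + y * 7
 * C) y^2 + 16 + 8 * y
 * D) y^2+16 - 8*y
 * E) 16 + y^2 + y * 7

Expanding (y + 4) * (4 + y):
= y^2 + 16 + 8 * y
C) y^2 + 16 + 8 * y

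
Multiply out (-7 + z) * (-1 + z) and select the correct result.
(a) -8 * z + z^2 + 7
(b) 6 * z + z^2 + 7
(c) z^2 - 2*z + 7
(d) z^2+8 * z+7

Expanding (-7 + z) * (-1 + z):
= -8 * z + z^2 + 7
a) -8 * z + z^2 + 7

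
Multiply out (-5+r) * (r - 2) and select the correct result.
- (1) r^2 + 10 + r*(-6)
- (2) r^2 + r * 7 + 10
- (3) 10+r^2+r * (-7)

Expanding (-5+r) * (r - 2):
= 10+r^2+r * (-7)
3) 10+r^2+r * (-7)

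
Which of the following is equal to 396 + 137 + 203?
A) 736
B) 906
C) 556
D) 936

First: 396 + 137 = 533
Then: 533 + 203 = 736
A) 736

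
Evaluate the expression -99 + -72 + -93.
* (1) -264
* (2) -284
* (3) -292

First: -99 + -72 = -171
Then: -171 + -93 = -264
1) -264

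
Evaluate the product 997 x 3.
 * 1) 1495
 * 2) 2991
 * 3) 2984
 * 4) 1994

997 * 3 = 2991
2) 2991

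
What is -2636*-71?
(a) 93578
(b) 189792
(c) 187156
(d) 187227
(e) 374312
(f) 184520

-2636 * -71 = 187156
c) 187156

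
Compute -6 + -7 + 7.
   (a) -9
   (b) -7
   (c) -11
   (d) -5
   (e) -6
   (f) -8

First: -6 + -7 = -13
Then: -13 + 7 = -6
e) -6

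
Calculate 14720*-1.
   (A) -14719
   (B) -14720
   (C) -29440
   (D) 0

14720 * -1 = -14720
B) -14720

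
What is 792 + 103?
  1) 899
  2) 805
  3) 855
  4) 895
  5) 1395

792 + 103 = 895
4) 895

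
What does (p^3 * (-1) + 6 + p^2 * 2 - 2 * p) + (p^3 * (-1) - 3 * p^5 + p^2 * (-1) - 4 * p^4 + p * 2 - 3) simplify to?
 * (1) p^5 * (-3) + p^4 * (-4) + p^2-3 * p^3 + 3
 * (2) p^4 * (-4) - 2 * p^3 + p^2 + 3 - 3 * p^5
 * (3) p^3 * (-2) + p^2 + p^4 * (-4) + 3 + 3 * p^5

Adding the polynomials and combining like terms:
(p^3*(-1) + 6 + p^2*2 - 2*p) + (p^3*(-1) - 3*p^5 + p^2*(-1) - 4*p^4 + p*2 - 3)
= p^4 * (-4) - 2 * p^3 + p^2 + 3 - 3 * p^5
2) p^4 * (-4) - 2 * p^3 + p^2 + 3 - 3 * p^5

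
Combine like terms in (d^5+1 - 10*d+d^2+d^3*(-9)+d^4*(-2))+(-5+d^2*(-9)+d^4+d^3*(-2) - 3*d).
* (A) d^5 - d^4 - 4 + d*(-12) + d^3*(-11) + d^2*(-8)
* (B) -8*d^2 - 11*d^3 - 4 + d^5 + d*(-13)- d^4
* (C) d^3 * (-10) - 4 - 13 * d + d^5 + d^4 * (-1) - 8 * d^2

Adding the polynomials and combining like terms:
(d^5 + 1 - 10*d + d^2 + d^3*(-9) + d^4*(-2)) + (-5 + d^2*(-9) + d^4 + d^3*(-2) - 3*d)
= -8*d^2 - 11*d^3 - 4 + d^5 + d*(-13)- d^4
B) -8*d^2 - 11*d^3 - 4 + d^5 + d*(-13)- d^4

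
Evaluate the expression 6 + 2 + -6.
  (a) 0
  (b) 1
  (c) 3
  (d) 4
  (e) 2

First: 6 + 2 = 8
Then: 8 + -6 = 2
e) 2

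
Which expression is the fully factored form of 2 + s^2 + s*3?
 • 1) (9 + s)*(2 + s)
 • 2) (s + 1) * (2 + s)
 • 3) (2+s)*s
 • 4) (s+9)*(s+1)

We need to factor 2 + s^2 + s*3.
The factored form is (s + 1) * (2 + s).
2) (s + 1) * (2 + s)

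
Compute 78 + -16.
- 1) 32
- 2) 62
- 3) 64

78 + -16 = 62
2) 62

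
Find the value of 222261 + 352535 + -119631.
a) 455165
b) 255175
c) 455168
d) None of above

First: 222261 + 352535 = 574796
Then: 574796 + -119631 = 455165
a) 455165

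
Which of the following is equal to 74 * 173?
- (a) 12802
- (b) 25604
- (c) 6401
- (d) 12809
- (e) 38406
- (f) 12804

74 * 173 = 12802
a) 12802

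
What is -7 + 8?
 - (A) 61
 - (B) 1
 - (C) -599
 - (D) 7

-7 + 8 = 1
B) 1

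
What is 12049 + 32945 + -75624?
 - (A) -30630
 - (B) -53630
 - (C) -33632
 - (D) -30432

First: 12049 + 32945 = 44994
Then: 44994 + -75624 = -30630
A) -30630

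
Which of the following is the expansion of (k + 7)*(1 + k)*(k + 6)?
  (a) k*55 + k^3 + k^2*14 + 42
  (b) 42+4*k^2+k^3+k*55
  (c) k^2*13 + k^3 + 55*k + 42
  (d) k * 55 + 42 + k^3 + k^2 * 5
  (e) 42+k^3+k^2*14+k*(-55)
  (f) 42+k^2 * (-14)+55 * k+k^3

Expanding (k + 7)*(1 + k)*(k + 6):
= k*55 + k^3 + k^2*14 + 42
a) k*55 + k^3 + k^2*14 + 42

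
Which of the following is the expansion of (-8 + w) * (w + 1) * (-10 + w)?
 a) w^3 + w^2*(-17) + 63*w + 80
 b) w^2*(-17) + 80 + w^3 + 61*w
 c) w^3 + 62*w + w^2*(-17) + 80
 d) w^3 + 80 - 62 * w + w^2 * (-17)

Expanding (-8 + w) * (w + 1) * (-10 + w):
= w^3 + 62*w + w^2*(-17) + 80
c) w^3 + 62*w + w^2*(-17) + 80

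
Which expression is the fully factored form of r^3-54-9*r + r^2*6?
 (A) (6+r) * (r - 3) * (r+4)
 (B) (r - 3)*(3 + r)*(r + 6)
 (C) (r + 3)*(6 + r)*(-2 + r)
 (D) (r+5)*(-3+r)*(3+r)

We need to factor r^3-54-9*r + r^2*6.
The factored form is (r - 3)*(3 + r)*(r + 6).
B) (r - 3)*(3 + r)*(r + 6)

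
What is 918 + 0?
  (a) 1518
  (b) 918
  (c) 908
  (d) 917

918 + 0 = 918
b) 918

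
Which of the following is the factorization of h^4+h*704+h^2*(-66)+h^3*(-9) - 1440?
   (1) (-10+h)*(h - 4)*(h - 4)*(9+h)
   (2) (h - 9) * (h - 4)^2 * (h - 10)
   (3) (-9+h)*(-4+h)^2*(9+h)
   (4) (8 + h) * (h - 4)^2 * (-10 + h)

We need to factor h^4+h*704+h^2*(-66)+h^3*(-9) - 1440.
The factored form is (-10+h)*(h - 4)*(h - 4)*(9+h).
1) (-10+h)*(h - 4)*(h - 4)*(9+h)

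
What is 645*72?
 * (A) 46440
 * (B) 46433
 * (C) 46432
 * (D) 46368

645 * 72 = 46440
A) 46440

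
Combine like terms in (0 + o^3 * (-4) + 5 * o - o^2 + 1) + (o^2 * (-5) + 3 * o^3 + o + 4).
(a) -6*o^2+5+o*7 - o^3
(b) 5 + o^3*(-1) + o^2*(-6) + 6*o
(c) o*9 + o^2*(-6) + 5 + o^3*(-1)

Adding the polynomials and combining like terms:
(0 + o^3*(-4) + 5*o - o^2 + 1) + (o^2*(-5) + 3*o^3 + o + 4)
= 5 + o^3*(-1) + o^2*(-6) + 6*o
b) 5 + o^3*(-1) + o^2*(-6) + 6*o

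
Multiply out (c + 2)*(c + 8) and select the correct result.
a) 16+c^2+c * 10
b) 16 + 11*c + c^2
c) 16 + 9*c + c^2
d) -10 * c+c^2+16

Expanding (c + 2)*(c + 8):
= 16+c^2+c * 10
a) 16+c^2+c * 10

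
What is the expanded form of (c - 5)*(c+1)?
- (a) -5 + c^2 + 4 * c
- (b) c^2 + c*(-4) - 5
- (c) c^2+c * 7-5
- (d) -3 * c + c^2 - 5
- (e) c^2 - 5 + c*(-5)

Expanding (c - 5)*(c+1):
= c^2 + c*(-4) - 5
b) c^2 + c*(-4) - 5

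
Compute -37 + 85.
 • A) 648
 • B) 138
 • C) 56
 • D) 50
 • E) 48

-37 + 85 = 48
E) 48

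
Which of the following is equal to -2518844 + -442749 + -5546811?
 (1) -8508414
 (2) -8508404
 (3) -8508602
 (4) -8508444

First: -2518844 + -442749 = -2961593
Then: -2961593 + -5546811 = -8508404
2) -8508404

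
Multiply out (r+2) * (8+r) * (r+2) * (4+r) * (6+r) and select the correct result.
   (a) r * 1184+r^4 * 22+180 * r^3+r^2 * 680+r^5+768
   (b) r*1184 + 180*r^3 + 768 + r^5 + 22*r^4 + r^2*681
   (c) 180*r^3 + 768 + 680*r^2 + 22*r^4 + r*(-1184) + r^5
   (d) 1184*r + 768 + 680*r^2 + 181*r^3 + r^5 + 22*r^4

Expanding (r+2) * (8+r) * (r+2) * (4+r) * (6+r):
= r * 1184+r^4 * 22+180 * r^3+r^2 * 680+r^5+768
a) r * 1184+r^4 * 22+180 * r^3+r^2 * 680+r^5+768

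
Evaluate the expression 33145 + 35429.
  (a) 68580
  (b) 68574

33145 + 35429 = 68574
b) 68574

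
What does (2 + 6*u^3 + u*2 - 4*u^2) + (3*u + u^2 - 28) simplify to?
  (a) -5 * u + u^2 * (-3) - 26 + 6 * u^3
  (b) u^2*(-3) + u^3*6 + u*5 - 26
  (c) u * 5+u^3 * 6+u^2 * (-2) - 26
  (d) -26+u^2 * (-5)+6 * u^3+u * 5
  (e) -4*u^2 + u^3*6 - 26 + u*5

Adding the polynomials and combining like terms:
(2 + 6*u^3 + u*2 - 4*u^2) + (3*u + u^2 - 28)
= u^2*(-3) + u^3*6 + u*5 - 26
b) u^2*(-3) + u^3*6 + u*5 - 26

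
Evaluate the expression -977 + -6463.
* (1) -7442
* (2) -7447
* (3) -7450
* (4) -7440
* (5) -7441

-977 + -6463 = -7440
4) -7440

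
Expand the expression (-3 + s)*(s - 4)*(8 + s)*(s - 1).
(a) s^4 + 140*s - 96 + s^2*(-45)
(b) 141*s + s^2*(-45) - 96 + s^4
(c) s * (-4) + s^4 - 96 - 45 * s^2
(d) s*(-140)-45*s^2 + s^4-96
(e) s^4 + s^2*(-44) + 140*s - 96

Expanding (-3 + s)*(s - 4)*(8 + s)*(s - 1):
= s^4 + 140*s - 96 + s^2*(-45)
a) s^4 + 140*s - 96 + s^2*(-45)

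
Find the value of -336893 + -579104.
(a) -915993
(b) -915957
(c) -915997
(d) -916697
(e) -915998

-336893 + -579104 = -915997
c) -915997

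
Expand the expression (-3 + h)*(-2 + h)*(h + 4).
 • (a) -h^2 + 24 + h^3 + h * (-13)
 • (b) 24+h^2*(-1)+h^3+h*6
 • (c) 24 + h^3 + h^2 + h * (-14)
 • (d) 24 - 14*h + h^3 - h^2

Expanding (-3 + h)*(-2 + h)*(h + 4):
= 24 - 14*h + h^3 - h^2
d) 24 - 14*h + h^3 - h^2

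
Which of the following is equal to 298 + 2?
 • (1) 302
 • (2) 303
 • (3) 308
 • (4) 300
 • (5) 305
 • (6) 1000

298 + 2 = 300
4) 300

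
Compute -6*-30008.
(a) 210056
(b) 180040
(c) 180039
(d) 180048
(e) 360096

-6 * -30008 = 180048
d) 180048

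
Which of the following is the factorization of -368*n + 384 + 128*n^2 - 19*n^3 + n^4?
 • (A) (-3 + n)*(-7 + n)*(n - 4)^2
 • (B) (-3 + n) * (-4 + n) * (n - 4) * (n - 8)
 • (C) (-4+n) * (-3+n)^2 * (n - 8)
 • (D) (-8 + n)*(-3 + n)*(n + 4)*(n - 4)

We need to factor -368*n + 384 + 128*n^2 - 19*n^3 + n^4.
The factored form is (-3 + n) * (-4 + n) * (n - 4) * (n - 8).
B) (-3 + n) * (-4 + n) * (n - 4) * (n - 8)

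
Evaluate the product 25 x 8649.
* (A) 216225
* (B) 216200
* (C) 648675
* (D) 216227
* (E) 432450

25 * 8649 = 216225
A) 216225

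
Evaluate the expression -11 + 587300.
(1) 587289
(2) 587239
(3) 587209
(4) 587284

-11 + 587300 = 587289
1) 587289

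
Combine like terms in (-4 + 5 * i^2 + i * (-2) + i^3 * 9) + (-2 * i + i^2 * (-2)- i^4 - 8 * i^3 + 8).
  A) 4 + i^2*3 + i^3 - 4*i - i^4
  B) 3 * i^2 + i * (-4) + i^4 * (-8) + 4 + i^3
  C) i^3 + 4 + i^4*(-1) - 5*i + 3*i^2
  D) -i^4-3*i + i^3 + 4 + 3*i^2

Adding the polynomials and combining like terms:
(-4 + 5*i^2 + i*(-2) + i^3*9) + (-2*i + i^2*(-2) - i^4 - 8*i^3 + 8)
= 4 + i^2*3 + i^3 - 4*i - i^4
A) 4 + i^2*3 + i^3 - 4*i - i^4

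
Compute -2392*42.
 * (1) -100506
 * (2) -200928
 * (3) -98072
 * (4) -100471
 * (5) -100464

-2392 * 42 = -100464
5) -100464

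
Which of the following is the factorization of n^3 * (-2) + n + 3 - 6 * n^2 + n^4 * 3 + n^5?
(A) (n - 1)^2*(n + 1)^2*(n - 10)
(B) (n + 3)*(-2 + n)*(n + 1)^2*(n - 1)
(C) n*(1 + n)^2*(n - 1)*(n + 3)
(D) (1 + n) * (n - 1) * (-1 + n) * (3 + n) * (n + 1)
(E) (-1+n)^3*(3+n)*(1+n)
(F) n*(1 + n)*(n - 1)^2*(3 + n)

We need to factor n^3 * (-2) + n + 3 - 6 * n^2 + n^4 * 3 + n^5.
The factored form is (1 + n) * (n - 1) * (-1 + n) * (3 + n) * (n + 1).
D) (1 + n) * (n - 1) * (-1 + n) * (3 + n) * (n + 1)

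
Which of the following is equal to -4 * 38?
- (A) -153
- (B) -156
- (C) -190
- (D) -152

-4 * 38 = -152
D) -152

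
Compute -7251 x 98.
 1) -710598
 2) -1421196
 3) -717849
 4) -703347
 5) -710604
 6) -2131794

-7251 * 98 = -710598
1) -710598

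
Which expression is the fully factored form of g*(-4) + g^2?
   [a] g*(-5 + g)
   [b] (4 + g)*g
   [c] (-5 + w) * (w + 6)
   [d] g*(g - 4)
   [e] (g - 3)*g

We need to factor g*(-4) + g^2.
The factored form is g*(g - 4).
d) g*(g - 4)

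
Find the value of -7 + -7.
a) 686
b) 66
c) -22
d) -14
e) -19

-7 + -7 = -14
d) -14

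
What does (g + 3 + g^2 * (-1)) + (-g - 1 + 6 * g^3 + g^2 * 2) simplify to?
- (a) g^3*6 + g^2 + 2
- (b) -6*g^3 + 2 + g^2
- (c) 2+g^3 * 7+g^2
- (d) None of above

Adding the polynomials and combining like terms:
(g + 3 + g^2*(-1)) + (-g - 1 + 6*g^3 + g^2*2)
= g^3*6 + g^2 + 2
a) g^3*6 + g^2 + 2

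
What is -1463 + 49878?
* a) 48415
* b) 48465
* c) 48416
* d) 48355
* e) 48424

-1463 + 49878 = 48415
a) 48415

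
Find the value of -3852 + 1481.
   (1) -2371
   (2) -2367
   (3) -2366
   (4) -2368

-3852 + 1481 = -2371
1) -2371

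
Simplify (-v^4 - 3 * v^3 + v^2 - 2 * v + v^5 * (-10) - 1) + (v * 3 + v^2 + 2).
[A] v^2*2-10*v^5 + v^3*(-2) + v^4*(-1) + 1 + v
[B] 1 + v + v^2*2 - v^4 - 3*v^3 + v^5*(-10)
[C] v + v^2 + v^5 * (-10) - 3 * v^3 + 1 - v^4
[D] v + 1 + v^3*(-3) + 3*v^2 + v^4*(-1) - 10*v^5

Adding the polynomials and combining like terms:
(-v^4 - 3*v^3 + v^2 - 2*v + v^5*(-10) - 1) + (v*3 + v^2 + 2)
= 1 + v + v^2*2 - v^4 - 3*v^3 + v^5*(-10)
B) 1 + v + v^2*2 - v^4 - 3*v^3 + v^5*(-10)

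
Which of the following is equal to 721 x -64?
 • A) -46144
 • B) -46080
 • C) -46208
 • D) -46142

721 * -64 = -46144
A) -46144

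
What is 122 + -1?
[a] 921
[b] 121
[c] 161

122 + -1 = 121
b) 121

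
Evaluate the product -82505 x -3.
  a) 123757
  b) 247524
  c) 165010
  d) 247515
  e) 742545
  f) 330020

-82505 * -3 = 247515
d) 247515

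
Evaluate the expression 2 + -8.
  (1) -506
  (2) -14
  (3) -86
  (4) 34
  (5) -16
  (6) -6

2 + -8 = -6
6) -6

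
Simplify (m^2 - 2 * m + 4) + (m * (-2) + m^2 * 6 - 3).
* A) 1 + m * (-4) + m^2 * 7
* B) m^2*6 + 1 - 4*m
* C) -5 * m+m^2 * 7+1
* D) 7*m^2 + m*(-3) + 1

Adding the polynomials and combining like terms:
(m^2 - 2*m + 4) + (m*(-2) + m^2*6 - 3)
= 1 + m * (-4) + m^2 * 7
A) 1 + m * (-4) + m^2 * 7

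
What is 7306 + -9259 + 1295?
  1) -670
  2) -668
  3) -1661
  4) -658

First: 7306 + -9259 = -1953
Then: -1953 + 1295 = -658
4) -658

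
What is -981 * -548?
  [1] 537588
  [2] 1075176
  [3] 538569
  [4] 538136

-981 * -548 = 537588
1) 537588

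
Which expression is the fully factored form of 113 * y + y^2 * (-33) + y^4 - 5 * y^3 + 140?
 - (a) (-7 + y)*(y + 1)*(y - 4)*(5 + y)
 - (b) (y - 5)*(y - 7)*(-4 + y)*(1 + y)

We need to factor 113 * y + y^2 * (-33) + y^4 - 5 * y^3 + 140.
The factored form is (-7 + y)*(y + 1)*(y - 4)*(5 + y).
a) (-7 + y)*(y + 1)*(y - 4)*(5 + y)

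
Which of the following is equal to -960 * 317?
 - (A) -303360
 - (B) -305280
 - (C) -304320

-960 * 317 = -304320
C) -304320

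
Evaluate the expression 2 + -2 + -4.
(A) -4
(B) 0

First: 2 + -2 = 0
Then: 0 + -4 = -4
A) -4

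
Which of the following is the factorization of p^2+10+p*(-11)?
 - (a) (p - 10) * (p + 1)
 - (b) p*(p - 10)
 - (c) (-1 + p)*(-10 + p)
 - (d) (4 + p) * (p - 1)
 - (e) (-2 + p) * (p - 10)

We need to factor p^2+10+p*(-11).
The factored form is (-1 + p)*(-10 + p).
c) (-1 + p)*(-10 + p)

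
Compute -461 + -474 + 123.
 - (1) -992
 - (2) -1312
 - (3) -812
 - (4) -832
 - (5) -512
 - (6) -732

First: -461 + -474 = -935
Then: -935 + 123 = -812
3) -812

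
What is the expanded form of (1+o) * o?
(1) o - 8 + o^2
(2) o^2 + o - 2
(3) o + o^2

Expanding (1+o) * o:
= o + o^2
3) o + o^2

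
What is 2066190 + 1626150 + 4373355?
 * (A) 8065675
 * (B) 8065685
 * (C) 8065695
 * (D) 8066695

First: 2066190 + 1626150 = 3692340
Then: 3692340 + 4373355 = 8065695
C) 8065695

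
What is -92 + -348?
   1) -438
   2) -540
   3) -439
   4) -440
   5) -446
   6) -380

-92 + -348 = -440
4) -440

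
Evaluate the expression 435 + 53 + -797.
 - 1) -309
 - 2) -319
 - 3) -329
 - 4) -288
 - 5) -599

First: 435 + 53 = 488
Then: 488 + -797 = -309
1) -309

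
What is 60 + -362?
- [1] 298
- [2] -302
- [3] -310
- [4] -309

60 + -362 = -302
2) -302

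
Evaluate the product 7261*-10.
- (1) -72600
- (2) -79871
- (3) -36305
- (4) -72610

7261 * -10 = -72610
4) -72610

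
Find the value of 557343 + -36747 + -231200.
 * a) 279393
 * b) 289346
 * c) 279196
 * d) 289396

First: 557343 + -36747 = 520596
Then: 520596 + -231200 = 289396
d) 289396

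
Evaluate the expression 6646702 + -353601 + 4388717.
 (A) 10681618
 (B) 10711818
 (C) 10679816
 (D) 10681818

First: 6646702 + -353601 = 6293101
Then: 6293101 + 4388717 = 10681818
D) 10681818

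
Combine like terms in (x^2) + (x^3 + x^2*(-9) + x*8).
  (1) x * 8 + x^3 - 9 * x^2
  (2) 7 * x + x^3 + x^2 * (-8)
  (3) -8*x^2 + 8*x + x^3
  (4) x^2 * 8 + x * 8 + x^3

Adding the polynomials and combining like terms:
(x^2) + (x^3 + x^2*(-9) + x*8)
= -8*x^2 + 8*x + x^3
3) -8*x^2 + 8*x + x^3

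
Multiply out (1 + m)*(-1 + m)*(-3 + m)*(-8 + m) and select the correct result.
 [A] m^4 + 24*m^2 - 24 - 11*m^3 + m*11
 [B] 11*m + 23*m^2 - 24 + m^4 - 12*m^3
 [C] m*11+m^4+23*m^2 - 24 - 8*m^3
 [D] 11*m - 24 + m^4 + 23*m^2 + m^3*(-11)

Expanding (1 + m)*(-1 + m)*(-3 + m)*(-8 + m):
= 11*m - 24 + m^4 + 23*m^2 + m^3*(-11)
D) 11*m - 24 + m^4 + 23*m^2 + m^3*(-11)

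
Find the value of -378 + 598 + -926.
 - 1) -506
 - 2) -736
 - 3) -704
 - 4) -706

First: -378 + 598 = 220
Then: 220 + -926 = -706
4) -706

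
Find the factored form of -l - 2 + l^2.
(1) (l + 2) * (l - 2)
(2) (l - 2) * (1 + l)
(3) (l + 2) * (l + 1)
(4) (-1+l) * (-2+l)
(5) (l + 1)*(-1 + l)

We need to factor -l - 2 + l^2.
The factored form is (l - 2) * (1 + l).
2) (l - 2) * (1 + l)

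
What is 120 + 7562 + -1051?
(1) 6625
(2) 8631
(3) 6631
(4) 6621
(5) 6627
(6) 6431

First: 120 + 7562 = 7682
Then: 7682 + -1051 = 6631
3) 6631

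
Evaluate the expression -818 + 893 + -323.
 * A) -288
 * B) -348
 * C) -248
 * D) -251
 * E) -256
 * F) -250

First: -818 + 893 = 75
Then: 75 + -323 = -248
C) -248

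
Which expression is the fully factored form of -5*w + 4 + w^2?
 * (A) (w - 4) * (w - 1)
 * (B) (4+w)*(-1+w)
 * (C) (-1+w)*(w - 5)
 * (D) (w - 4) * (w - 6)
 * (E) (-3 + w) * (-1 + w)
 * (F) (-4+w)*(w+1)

We need to factor -5*w + 4 + w^2.
The factored form is (w - 4) * (w - 1).
A) (w - 4) * (w - 1)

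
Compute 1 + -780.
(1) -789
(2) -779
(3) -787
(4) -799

1 + -780 = -779
2) -779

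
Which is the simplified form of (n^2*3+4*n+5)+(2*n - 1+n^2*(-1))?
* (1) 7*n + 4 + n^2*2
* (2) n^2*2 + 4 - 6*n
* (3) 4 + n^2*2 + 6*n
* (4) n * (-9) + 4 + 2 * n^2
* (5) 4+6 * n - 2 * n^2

Adding the polynomials and combining like terms:
(n^2*3 + 4*n + 5) + (2*n - 1 + n^2*(-1))
= 4 + n^2*2 + 6*n
3) 4 + n^2*2 + 6*n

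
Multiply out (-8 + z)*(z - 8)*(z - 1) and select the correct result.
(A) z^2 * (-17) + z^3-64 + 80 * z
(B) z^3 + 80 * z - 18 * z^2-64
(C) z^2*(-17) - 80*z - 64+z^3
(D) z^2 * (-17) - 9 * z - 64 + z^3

Expanding (-8 + z)*(z - 8)*(z - 1):
= z^2 * (-17) + z^3-64 + 80 * z
A) z^2 * (-17) + z^3-64 + 80 * z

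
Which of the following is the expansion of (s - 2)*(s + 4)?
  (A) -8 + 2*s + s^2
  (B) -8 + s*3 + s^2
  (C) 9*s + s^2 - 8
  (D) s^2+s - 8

Expanding (s - 2)*(s + 4):
= -8 + 2*s + s^2
A) -8 + 2*s + s^2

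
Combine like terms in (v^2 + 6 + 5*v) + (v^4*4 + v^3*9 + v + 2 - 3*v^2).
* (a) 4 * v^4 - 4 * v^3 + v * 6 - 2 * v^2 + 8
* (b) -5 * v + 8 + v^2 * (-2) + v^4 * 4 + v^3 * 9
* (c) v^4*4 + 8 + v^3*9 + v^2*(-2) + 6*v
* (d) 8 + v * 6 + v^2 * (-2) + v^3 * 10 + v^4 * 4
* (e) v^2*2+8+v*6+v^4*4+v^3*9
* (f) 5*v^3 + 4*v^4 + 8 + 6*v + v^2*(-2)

Adding the polynomials and combining like terms:
(v^2 + 6 + 5*v) + (v^4*4 + v^3*9 + v + 2 - 3*v^2)
= v^4*4 + 8 + v^3*9 + v^2*(-2) + 6*v
c) v^4*4 + 8 + v^3*9 + v^2*(-2) + 6*v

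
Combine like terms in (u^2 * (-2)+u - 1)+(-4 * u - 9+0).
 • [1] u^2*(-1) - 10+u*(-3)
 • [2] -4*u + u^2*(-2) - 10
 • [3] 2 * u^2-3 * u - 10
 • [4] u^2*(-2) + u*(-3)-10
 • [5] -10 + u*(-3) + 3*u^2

Adding the polynomials and combining like terms:
(u^2*(-2) + u - 1) + (-4*u - 9 + 0)
= u^2*(-2) + u*(-3)-10
4) u^2*(-2) + u*(-3)-10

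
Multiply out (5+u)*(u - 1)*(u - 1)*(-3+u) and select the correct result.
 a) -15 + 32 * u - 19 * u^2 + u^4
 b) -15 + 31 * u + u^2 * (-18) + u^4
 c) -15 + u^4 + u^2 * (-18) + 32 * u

Expanding (5+u)*(u - 1)*(u - 1)*(-3+u):
= -15 + u^4 + u^2 * (-18) + 32 * u
c) -15 + u^4 + u^2 * (-18) + 32 * u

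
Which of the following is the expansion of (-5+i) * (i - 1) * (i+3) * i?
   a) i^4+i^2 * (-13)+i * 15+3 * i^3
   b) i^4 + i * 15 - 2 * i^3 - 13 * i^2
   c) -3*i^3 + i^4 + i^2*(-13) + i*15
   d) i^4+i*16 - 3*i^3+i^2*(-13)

Expanding (-5+i) * (i - 1) * (i+3) * i:
= -3*i^3 + i^4 + i^2*(-13) + i*15
c) -3*i^3 + i^4 + i^2*(-13) + i*15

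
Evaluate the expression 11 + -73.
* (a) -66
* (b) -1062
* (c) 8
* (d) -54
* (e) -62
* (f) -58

11 + -73 = -62
e) -62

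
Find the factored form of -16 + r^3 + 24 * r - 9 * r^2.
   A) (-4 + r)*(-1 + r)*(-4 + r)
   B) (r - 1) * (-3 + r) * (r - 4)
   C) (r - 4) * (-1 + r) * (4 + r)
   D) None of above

We need to factor -16 + r^3 + 24 * r - 9 * r^2.
The factored form is (-4 + r)*(-1 + r)*(-4 + r).
A) (-4 + r)*(-1 + r)*(-4 + r)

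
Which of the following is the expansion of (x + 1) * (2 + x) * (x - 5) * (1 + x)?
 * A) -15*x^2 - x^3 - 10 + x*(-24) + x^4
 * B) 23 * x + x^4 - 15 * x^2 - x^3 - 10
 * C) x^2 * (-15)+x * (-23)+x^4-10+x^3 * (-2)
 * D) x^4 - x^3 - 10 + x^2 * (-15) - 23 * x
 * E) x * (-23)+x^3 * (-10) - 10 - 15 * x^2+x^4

Expanding (x + 1) * (2 + x) * (x - 5) * (1 + x):
= x^4 - x^3 - 10 + x^2 * (-15) - 23 * x
D) x^4 - x^3 - 10 + x^2 * (-15) - 23 * x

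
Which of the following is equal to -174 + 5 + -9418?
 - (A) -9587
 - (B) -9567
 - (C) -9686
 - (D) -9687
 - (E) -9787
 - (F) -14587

First: -174 + 5 = -169
Then: -169 + -9418 = -9587
A) -9587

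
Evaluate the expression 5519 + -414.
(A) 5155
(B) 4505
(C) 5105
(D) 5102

5519 + -414 = 5105
C) 5105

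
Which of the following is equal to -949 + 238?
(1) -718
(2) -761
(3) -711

-949 + 238 = -711
3) -711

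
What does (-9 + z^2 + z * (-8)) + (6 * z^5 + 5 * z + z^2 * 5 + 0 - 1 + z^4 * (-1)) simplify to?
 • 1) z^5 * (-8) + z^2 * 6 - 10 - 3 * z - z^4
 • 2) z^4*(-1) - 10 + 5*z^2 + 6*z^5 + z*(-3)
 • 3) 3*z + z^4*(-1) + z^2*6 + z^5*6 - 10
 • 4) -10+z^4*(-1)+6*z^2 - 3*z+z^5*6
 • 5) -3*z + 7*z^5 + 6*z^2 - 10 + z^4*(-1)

Adding the polynomials and combining like terms:
(-9 + z^2 + z*(-8)) + (6*z^5 + 5*z + z^2*5 + 0 - 1 + z^4*(-1))
= -10+z^4*(-1)+6*z^2 - 3*z+z^5*6
4) -10+z^4*(-1)+6*z^2 - 3*z+z^5*6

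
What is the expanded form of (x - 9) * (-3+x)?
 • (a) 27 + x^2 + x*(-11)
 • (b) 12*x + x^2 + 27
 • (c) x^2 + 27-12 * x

Expanding (x - 9) * (-3+x):
= x^2 + 27-12 * x
c) x^2 + 27-12 * x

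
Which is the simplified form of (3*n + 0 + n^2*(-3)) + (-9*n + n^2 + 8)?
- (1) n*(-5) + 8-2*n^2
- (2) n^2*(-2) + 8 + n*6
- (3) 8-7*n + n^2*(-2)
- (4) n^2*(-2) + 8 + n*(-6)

Adding the polynomials and combining like terms:
(3*n + 0 + n^2*(-3)) + (-9*n + n^2 + 8)
= n^2*(-2) + 8 + n*(-6)
4) n^2*(-2) + 8 + n*(-6)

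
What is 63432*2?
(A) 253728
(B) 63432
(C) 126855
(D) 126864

63432 * 2 = 126864
D) 126864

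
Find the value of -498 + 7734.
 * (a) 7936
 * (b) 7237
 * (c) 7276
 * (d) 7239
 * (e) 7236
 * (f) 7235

-498 + 7734 = 7236
e) 7236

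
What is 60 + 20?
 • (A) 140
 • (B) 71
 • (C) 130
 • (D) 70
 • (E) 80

60 + 20 = 80
E) 80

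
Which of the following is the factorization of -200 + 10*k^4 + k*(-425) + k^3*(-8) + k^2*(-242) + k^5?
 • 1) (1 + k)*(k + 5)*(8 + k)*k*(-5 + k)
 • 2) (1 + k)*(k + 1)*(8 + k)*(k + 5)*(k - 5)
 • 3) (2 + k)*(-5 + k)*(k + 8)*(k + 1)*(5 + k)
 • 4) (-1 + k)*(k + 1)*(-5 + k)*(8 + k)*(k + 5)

We need to factor -200 + 10*k^4 + k*(-425) + k^3*(-8) + k^2*(-242) + k^5.
The factored form is (1 + k)*(k + 1)*(8 + k)*(k + 5)*(k - 5).
2) (1 + k)*(k + 1)*(8 + k)*(k + 5)*(k - 5)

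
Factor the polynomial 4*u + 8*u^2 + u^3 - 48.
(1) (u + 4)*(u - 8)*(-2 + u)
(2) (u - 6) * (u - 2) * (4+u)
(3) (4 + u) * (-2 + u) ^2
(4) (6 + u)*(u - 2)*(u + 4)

We need to factor 4*u + 8*u^2 + u^3 - 48.
The factored form is (6 + u)*(u - 2)*(u + 4).
4) (6 + u)*(u - 2)*(u + 4)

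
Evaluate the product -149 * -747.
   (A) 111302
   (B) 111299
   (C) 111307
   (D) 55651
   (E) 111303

-149 * -747 = 111303
E) 111303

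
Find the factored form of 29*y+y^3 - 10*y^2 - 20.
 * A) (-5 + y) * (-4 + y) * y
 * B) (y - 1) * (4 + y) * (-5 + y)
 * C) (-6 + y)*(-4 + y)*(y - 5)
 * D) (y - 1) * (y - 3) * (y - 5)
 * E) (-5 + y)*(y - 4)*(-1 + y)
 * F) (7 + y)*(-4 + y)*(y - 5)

We need to factor 29*y+y^3 - 10*y^2 - 20.
The factored form is (-5 + y)*(y - 4)*(-1 + y).
E) (-5 + y)*(y - 4)*(-1 + y)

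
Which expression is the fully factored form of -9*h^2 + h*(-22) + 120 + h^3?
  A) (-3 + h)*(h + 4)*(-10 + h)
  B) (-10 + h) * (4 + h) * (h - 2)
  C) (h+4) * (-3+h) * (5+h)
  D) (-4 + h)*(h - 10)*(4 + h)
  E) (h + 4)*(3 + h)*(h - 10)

We need to factor -9*h^2 + h*(-22) + 120 + h^3.
The factored form is (-3 + h)*(h + 4)*(-10 + h).
A) (-3 + h)*(h + 4)*(-10 + h)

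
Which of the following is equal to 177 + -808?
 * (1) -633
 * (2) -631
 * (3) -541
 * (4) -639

177 + -808 = -631
2) -631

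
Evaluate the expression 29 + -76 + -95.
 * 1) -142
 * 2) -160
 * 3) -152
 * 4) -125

First: 29 + -76 = -47
Then: -47 + -95 = -142
1) -142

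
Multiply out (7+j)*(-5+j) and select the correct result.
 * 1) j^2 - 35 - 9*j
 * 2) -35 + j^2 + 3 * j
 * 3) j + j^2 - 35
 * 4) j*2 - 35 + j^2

Expanding (7+j)*(-5+j):
= j*2 - 35 + j^2
4) j*2 - 35 + j^2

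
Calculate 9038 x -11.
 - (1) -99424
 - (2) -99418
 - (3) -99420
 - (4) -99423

9038 * -11 = -99418
2) -99418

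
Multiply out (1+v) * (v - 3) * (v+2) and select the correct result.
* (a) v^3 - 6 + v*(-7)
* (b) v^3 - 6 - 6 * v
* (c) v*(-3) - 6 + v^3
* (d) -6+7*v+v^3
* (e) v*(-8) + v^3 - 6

Expanding (1+v) * (v - 3) * (v+2):
= v^3 - 6 + v*(-7)
a) v^3 - 6 + v*(-7)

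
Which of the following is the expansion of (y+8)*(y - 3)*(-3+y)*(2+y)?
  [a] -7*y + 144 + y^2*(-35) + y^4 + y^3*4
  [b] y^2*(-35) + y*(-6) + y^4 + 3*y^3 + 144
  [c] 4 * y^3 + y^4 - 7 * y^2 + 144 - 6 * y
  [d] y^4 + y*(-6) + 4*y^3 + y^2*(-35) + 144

Expanding (y+8)*(y - 3)*(-3+y)*(2+y):
= y^4 + y*(-6) + 4*y^3 + y^2*(-35) + 144
d) y^4 + y*(-6) + 4*y^3 + y^2*(-35) + 144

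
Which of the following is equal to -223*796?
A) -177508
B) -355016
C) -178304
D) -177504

-223 * 796 = -177508
A) -177508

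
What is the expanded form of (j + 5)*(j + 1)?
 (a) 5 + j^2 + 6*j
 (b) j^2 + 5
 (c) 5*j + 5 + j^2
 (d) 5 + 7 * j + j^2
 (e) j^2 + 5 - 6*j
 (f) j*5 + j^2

Expanding (j + 5)*(j + 1):
= 5 + j^2 + 6*j
a) 5 + j^2 + 6*j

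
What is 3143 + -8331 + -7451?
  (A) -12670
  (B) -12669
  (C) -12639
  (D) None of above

First: 3143 + -8331 = -5188
Then: -5188 + -7451 = -12639
C) -12639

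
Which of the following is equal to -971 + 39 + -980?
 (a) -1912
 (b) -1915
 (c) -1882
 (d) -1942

First: -971 + 39 = -932
Then: -932 + -980 = -1912
a) -1912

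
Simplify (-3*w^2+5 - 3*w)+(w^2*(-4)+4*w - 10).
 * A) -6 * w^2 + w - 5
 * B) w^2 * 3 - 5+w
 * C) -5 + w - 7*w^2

Adding the polynomials and combining like terms:
(-3*w^2 + 5 - 3*w) + (w^2*(-4) + 4*w - 10)
= -5 + w - 7*w^2
C) -5 + w - 7*w^2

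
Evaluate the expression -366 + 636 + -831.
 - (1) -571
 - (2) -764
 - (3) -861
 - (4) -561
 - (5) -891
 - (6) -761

First: -366 + 636 = 270
Then: 270 + -831 = -561
4) -561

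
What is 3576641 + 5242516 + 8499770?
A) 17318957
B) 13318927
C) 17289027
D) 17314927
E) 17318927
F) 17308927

First: 3576641 + 5242516 = 8819157
Then: 8819157 + 8499770 = 17318927
E) 17318927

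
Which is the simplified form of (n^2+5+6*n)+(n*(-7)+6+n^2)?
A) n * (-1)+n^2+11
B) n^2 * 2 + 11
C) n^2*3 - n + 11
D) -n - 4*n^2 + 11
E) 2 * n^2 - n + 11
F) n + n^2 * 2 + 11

Adding the polynomials and combining like terms:
(n^2 + 5 + 6*n) + (n*(-7) + 6 + n^2)
= 2 * n^2 - n + 11
E) 2 * n^2 - n + 11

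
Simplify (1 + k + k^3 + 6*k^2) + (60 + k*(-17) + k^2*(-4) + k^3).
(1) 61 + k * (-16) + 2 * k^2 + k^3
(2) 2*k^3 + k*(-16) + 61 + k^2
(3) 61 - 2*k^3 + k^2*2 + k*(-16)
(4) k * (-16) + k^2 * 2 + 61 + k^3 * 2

Adding the polynomials and combining like terms:
(1 + k + k^3 + 6*k^2) + (60 + k*(-17) + k^2*(-4) + k^3)
= k * (-16) + k^2 * 2 + 61 + k^3 * 2
4) k * (-16) + k^2 * 2 + 61 + k^3 * 2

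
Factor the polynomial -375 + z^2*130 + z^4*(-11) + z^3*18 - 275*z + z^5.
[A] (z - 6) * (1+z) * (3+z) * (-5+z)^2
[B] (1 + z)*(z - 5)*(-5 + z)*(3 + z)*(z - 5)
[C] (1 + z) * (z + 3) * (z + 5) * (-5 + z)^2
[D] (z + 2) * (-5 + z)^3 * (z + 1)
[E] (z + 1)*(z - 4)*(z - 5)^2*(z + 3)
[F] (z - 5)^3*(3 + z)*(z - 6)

We need to factor -375 + z^2*130 + z^4*(-11) + z^3*18 - 275*z + z^5.
The factored form is (1 + z)*(z - 5)*(-5 + z)*(3 + z)*(z - 5).
B) (1 + z)*(z - 5)*(-5 + z)*(3 + z)*(z - 5)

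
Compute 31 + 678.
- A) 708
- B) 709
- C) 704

31 + 678 = 709
B) 709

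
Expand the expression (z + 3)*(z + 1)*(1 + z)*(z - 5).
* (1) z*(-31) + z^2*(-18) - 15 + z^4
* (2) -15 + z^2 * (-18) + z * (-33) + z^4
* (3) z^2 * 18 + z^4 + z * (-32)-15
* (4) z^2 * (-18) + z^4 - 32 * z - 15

Expanding (z + 3)*(z + 1)*(1 + z)*(z - 5):
= z^2 * (-18) + z^4 - 32 * z - 15
4) z^2 * (-18) + z^4 - 32 * z - 15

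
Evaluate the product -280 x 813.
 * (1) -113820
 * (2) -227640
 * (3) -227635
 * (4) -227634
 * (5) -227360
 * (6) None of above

-280 * 813 = -227640
2) -227640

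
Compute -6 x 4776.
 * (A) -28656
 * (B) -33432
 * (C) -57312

-6 * 4776 = -28656
A) -28656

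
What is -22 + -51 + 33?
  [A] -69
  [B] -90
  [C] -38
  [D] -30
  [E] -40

First: -22 + -51 = -73
Then: -73 + 33 = -40
E) -40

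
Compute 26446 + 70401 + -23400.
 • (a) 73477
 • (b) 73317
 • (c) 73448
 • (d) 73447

First: 26446 + 70401 = 96847
Then: 96847 + -23400 = 73447
d) 73447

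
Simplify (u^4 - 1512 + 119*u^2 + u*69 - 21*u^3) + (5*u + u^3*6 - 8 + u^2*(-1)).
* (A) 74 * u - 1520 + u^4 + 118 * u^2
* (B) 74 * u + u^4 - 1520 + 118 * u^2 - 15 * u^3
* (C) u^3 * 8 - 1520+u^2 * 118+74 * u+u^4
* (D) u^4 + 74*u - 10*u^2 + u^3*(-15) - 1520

Adding the polynomials and combining like terms:
(u^4 - 1512 + 119*u^2 + u*69 - 21*u^3) + (5*u + u^3*6 - 8 + u^2*(-1))
= 74 * u + u^4 - 1520 + 118 * u^2 - 15 * u^3
B) 74 * u + u^4 - 1520 + 118 * u^2 - 15 * u^3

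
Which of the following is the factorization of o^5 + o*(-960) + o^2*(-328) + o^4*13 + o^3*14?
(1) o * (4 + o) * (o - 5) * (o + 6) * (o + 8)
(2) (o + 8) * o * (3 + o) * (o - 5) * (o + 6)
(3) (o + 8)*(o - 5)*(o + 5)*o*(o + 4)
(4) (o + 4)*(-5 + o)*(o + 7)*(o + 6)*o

We need to factor o^5 + o*(-960) + o^2*(-328) + o^4*13 + o^3*14.
The factored form is o * (4 + o) * (o - 5) * (o + 6) * (o + 8).
1) o * (4 + o) * (o - 5) * (o + 6) * (o + 8)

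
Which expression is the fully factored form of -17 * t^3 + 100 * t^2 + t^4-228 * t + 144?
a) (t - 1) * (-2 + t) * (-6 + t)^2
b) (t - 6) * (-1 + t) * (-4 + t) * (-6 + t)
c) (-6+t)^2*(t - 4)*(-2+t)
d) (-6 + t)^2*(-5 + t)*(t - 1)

We need to factor -17 * t^3 + 100 * t^2 + t^4-228 * t + 144.
The factored form is (t - 6) * (-1 + t) * (-4 + t) * (-6 + t).
b) (t - 6) * (-1 + t) * (-4 + t) * (-6 + t)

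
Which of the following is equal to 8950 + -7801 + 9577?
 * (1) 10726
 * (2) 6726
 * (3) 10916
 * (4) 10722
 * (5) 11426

First: 8950 + -7801 = 1149
Then: 1149 + 9577 = 10726
1) 10726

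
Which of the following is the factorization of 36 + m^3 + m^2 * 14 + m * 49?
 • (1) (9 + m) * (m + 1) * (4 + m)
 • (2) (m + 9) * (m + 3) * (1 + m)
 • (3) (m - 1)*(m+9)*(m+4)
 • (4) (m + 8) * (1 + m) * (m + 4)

We need to factor 36 + m^3 + m^2 * 14 + m * 49.
The factored form is (9 + m) * (m + 1) * (4 + m).
1) (9 + m) * (m + 1) * (4 + m)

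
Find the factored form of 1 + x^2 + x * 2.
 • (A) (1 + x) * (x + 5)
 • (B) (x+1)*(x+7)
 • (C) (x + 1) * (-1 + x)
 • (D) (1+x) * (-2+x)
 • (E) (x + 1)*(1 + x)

We need to factor 1 + x^2 + x * 2.
The factored form is (x + 1)*(1 + x).
E) (x + 1)*(1 + x)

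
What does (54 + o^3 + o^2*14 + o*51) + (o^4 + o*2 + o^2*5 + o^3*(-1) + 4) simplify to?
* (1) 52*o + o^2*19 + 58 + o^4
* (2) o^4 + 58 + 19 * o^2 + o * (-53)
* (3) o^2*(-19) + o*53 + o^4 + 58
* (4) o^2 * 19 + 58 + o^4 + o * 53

Adding the polynomials and combining like terms:
(54 + o^3 + o^2*14 + o*51) + (o^4 + o*2 + o^2*5 + o^3*(-1) + 4)
= o^2 * 19 + 58 + o^4 + o * 53
4) o^2 * 19 + 58 + o^4 + o * 53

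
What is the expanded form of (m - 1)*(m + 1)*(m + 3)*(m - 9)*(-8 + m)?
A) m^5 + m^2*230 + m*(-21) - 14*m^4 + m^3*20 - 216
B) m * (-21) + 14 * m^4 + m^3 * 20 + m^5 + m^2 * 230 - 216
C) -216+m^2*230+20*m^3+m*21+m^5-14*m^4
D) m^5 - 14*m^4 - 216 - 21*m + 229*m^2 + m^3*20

Expanding (m - 1)*(m + 1)*(m + 3)*(m - 9)*(-8 + m):
= m^5 + m^2*230 + m*(-21) - 14*m^4 + m^3*20 - 216
A) m^5 + m^2*230 + m*(-21) - 14*m^4 + m^3*20 - 216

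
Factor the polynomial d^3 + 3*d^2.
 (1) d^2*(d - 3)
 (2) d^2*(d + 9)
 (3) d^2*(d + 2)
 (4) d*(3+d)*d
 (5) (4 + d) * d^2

We need to factor d^3 + 3*d^2.
The factored form is d*(3+d)*d.
4) d*(3+d)*d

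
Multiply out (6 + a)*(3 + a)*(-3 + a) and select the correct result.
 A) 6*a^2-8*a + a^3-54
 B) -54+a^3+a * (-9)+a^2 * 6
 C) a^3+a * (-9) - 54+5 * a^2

Expanding (6 + a)*(3 + a)*(-3 + a):
= -54+a^3+a * (-9)+a^2 * 6
B) -54+a^3+a * (-9)+a^2 * 6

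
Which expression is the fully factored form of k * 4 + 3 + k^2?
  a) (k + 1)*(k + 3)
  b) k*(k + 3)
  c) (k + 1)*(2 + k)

We need to factor k * 4 + 3 + k^2.
The factored form is (k + 1)*(k + 3).
a) (k + 1)*(k + 3)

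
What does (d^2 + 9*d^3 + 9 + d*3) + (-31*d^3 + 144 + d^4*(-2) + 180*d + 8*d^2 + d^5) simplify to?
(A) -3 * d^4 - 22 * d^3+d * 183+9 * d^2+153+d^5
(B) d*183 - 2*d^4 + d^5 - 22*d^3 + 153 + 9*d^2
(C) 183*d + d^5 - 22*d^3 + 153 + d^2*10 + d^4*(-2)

Adding the polynomials and combining like terms:
(d^2 + 9*d^3 + 9 + d*3) + (-31*d^3 + 144 + d^4*(-2) + 180*d + 8*d^2 + d^5)
= d*183 - 2*d^4 + d^5 - 22*d^3 + 153 + 9*d^2
B) d*183 - 2*d^4 + d^5 - 22*d^3 + 153 + 9*d^2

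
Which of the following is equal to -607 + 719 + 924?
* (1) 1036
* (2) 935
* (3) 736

First: -607 + 719 = 112
Then: 112 + 924 = 1036
1) 1036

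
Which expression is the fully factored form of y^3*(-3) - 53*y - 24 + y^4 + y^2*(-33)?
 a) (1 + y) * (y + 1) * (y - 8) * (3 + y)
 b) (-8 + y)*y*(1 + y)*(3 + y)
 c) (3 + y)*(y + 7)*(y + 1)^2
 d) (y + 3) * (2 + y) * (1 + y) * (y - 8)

We need to factor y^3*(-3) - 53*y - 24 + y^4 + y^2*(-33).
The factored form is (1 + y) * (y + 1) * (y - 8) * (3 + y).
a) (1 + y) * (y + 1) * (y - 8) * (3 + y)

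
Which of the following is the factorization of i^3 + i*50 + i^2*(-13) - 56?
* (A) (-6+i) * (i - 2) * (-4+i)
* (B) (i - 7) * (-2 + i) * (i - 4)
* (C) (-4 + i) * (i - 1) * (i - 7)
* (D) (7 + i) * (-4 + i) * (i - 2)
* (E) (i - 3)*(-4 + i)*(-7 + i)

We need to factor i^3 + i*50 + i^2*(-13) - 56.
The factored form is (i - 7) * (-2 + i) * (i - 4).
B) (i - 7) * (-2 + i) * (i - 4)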